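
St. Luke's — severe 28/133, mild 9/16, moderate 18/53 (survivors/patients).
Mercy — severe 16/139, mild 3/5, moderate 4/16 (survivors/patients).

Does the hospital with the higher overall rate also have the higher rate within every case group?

Severe: St. Luke's 28/133 = 21.1%, Mercy 16/139 = 11.5% → St. Luke's
Mild: St. Luke's 9/16 = 56.2%, Mercy 3/5 = 60.0% → Mercy
Moderate: St. Luke's 18/53 = 34.0%, Mercy 4/16 = 25.0% → St. Luke's
Overall: St. Luke's 55/202 = 27.2%, Mercy 23/160 = 14.4% → St. Luke's
Neither sweeps: St. Luke's wins 2 of 3 groups, Mercy wins 1. St. Luke's wins overall but not every group — no Simpson reversal.

No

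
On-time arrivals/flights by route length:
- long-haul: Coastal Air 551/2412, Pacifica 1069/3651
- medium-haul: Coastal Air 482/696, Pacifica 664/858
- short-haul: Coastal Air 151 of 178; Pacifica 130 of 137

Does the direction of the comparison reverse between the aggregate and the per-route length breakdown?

No

Long-haul: Coastal Air 551/2412 = 22.8%, Pacifica 1069/3651 = 29.3% → Pacifica
Medium-haul: Coastal Air 482/696 = 69.3%, Pacifica 664/858 = 77.4% → Pacifica
Short-haul: Coastal Air 151/178 = 84.8%, Pacifica 130/137 = 94.9% → Pacifica
Overall: Coastal Air 1184/3286 = 36.0%, Pacifica 1863/4646 = 40.1% → Pacifica
Pacifica wins overall and in every route group — no reversal.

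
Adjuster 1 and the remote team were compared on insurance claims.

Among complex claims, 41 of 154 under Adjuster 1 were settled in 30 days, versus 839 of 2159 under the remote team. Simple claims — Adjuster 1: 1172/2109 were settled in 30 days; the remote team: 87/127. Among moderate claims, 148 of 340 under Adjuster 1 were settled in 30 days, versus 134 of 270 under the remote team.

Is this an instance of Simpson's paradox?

Yes

Complex: Adjuster 1 41/154 = 26.6%, the remote team 839/2159 = 38.9% → the remote team
Simple: Adjuster 1 1172/2109 = 55.6%, the remote team 87/127 = 68.5% → the remote team
Moderate: Adjuster 1 148/340 = 43.5%, the remote team 134/270 = 49.6% → the remote team
Overall: Adjuster 1 1361/2603 = 52.3%, the remote team 1060/2556 = 41.5% → Adjuster 1
The remote team wins each claim group but Adjuster 1 wins overall — the comparison reverses. The remote team's claims skew toward complex, which has a lower base rate.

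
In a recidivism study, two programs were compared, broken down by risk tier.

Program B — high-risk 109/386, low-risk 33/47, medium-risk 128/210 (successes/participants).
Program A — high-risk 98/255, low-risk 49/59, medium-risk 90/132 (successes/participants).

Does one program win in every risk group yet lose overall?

No

High-risk: Program B 109/386 = 28.2%, Program A 98/255 = 38.4% → Program A
Low-risk: Program B 33/47 = 70.2%, Program A 49/59 = 83.1% → Program A
Medium-risk: Program B 128/210 = 61.0%, Program A 90/132 = 68.2% → Program A
Overall: Program B 270/643 = 42.0%, Program A 237/446 = 53.1% → Program A
Program A wins overall and in every risk group — no reversal.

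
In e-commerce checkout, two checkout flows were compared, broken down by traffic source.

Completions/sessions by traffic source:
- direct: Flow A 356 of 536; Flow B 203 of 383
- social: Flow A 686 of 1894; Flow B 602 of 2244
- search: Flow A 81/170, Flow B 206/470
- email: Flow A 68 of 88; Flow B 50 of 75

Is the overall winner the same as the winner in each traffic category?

Direct: Flow A 356/536 = 66.4%, Flow B 203/383 = 53.0% → Flow A
Social: Flow A 686/1894 = 36.2%, Flow B 602/2244 = 26.8% → Flow A
Search: Flow A 81/170 = 47.6%, Flow B 206/470 = 43.8% → Flow A
Email: Flow A 68/88 = 77.3%, Flow B 50/75 = 66.7% → Flow A
Overall: Flow A 1191/2688 = 44.3%, Flow B 1061/3172 = 33.4% → Flow A
Flow A wins overall and in every traffic group — no reversal.

Yes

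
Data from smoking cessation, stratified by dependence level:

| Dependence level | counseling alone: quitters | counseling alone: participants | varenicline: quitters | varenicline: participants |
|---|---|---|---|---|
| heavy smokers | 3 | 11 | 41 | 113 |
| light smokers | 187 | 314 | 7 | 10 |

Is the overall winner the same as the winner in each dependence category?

No

Heavy smokers: counseling alone 3/11 = 27.3%, varenicline 41/113 = 36.3% → varenicline
Light smokers: counseling alone 187/314 = 59.6%, varenicline 7/10 = 70.0% → varenicline
Overall: counseling alone 190/325 = 58.5%, varenicline 48/123 = 39.0% → counseling alone
Varenicline wins each dependence group but counseling alone wins overall — the comparison reverses. Varenicline's participants skew toward heavy smokers, which has a lower base rate.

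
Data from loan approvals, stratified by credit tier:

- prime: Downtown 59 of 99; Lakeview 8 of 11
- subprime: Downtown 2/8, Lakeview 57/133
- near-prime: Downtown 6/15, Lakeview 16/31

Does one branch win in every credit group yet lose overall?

Yes

Prime: Downtown 59/99 = 59.6%, Lakeview 8/11 = 72.7% → Lakeview
Subprime: Downtown 2/8 = 25.0%, Lakeview 57/133 = 42.9% → Lakeview
Near-prime: Downtown 6/15 = 40.0%, Lakeview 16/31 = 51.6% → Lakeview
Overall: Downtown 67/122 = 54.9%, Lakeview 81/175 = 46.3% → Downtown
Lakeview wins each credit group but Downtown wins overall — the comparison reverses. Lakeview's applications skew toward subprime, which has a lower base rate.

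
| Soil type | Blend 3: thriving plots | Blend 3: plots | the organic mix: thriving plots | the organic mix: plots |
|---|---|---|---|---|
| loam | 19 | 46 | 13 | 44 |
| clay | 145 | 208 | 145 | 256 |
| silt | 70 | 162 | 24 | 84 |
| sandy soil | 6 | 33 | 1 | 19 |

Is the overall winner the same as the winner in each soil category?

Loam: Blend 3 19/46 = 41.3%, the organic mix 13/44 = 29.5% → Blend 3
Clay: Blend 3 145/208 = 69.7%, the organic mix 145/256 = 56.6% → Blend 3
Silt: Blend 3 70/162 = 43.2%, the organic mix 24/84 = 28.6% → Blend 3
Sandy soil: Blend 3 6/33 = 18.2%, the organic mix 1/19 = 5.3% → Blend 3
Overall: Blend 3 240/449 = 53.5%, the organic mix 183/403 = 45.4% → Blend 3
Blend 3 wins overall and in every soil group — no reversal.

Yes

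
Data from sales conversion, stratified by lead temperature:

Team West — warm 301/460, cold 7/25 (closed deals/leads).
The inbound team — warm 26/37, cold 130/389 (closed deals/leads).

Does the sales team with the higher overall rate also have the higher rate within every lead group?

No

Warm: Team West 301/460 = 65.4%, the inbound team 26/37 = 70.3% → the inbound team
Cold: Team West 7/25 = 28.0%, the inbound team 130/389 = 33.4% → the inbound team
Overall: Team West 308/485 = 63.5%, the inbound team 156/426 = 36.6% → Team West
The inbound team wins each lead group but Team West wins overall — the comparison reverses. The inbound team's leads skew toward cold, which has a lower base rate.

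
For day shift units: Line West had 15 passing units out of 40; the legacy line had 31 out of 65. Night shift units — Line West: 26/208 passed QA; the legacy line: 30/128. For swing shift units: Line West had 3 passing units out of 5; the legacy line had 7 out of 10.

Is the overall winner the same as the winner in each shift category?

Day shift: Line West 15/40 = 37.5%, the legacy line 31/65 = 47.7% → the legacy line
Night shift: Line West 26/208 = 12.5%, the legacy line 30/128 = 23.4% → the legacy line
Swing shift: Line West 3/5 = 60.0%, the legacy line 7/10 = 70.0% → the legacy line
Overall: Line West 44/253 = 17.4%, the legacy line 68/203 = 33.5% → the legacy line
The legacy line wins overall and in every shift group — no reversal.

Yes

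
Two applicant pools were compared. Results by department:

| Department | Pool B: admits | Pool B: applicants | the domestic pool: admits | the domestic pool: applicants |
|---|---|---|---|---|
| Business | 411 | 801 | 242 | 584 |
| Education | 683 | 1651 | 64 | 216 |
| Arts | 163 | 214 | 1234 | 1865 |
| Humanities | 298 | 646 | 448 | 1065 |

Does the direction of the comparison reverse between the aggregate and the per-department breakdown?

Business: Pool B 411/801 = 51.3%, the domestic pool 242/584 = 41.4% → Pool B
Education: Pool B 683/1651 = 41.4%, the domestic pool 64/216 = 29.6% → Pool B
Arts: Pool B 163/214 = 76.2%, the domestic pool 1234/1865 = 66.2% → Pool B
Humanities: Pool B 298/646 = 46.1%, the domestic pool 448/1065 = 42.1% → Pool B
Overall: Pool B 1555/3312 = 47.0%, the domestic pool 1988/3730 = 53.3% → the domestic pool
Pool B wins each department group but the domestic pool wins overall — the comparison reverses. Pool B's applicants skew toward Education, which has a lower base rate.

Yes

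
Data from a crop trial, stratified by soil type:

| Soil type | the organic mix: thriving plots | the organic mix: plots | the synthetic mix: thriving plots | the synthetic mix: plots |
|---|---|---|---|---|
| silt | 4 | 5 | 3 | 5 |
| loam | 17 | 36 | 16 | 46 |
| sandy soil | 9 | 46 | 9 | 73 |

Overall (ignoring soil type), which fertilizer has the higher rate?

the organic mix

Silt: the organic mix 4/5 = 80.0%, the synthetic mix 3/5 = 60.0% → the organic mix
Loam: the organic mix 17/36 = 47.2%, the synthetic mix 16/46 = 34.8% → the organic mix
Sandy soil: the organic mix 9/46 = 19.6%, the synthetic mix 9/73 = 12.3% → the organic mix
Overall: the organic mix 30/87 = 34.5%, the synthetic mix 28/124 = 22.6% → the organic mix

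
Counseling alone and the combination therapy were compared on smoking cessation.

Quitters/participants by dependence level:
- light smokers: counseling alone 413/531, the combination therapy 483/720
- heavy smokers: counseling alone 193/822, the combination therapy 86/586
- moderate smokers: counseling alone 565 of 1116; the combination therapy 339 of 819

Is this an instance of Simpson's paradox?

No

Light smokers: counseling alone 413/531 = 77.8%, the combination therapy 483/720 = 67.1% → counseling alone
Heavy smokers: counseling alone 193/822 = 23.5%, the combination therapy 86/586 = 14.7% → counseling alone
Moderate smokers: counseling alone 565/1116 = 50.6%, the combination therapy 339/819 = 41.4% → counseling alone
Overall: counseling alone 1171/2469 = 47.4%, the combination therapy 908/2125 = 42.7% → counseling alone
Counseling alone wins overall and in every dependence group — no reversal.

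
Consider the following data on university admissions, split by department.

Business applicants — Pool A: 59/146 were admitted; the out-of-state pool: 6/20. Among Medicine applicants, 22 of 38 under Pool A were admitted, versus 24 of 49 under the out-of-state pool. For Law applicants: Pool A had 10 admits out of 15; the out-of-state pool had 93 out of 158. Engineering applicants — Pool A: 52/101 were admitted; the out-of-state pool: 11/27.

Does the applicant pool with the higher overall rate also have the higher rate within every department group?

Business: Pool A 59/146 = 40.4%, the out-of-state pool 6/20 = 30.0% → Pool A
Medicine: Pool A 22/38 = 57.9%, the out-of-state pool 24/49 = 49.0% → Pool A
Law: Pool A 10/15 = 66.7%, the out-of-state pool 93/158 = 58.9% → Pool A
Engineering: Pool A 52/101 = 51.5%, the out-of-state pool 11/27 = 40.7% → Pool A
Overall: Pool A 143/300 = 47.7%, the out-of-state pool 134/254 = 52.8% → the out-of-state pool
Pool A wins each department group but the out-of-state pool wins overall — the comparison reverses. Pool A's applicants skew toward Business, which has a lower base rate.

No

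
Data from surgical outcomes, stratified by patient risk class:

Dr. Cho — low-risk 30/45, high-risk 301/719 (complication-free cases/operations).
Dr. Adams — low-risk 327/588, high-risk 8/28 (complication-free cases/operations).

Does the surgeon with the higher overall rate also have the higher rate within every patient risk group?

Low-risk: Dr. Cho 30/45 = 66.7%, Dr. Adams 327/588 = 55.6% → Dr. Cho
High-risk: Dr. Cho 301/719 = 41.9%, Dr. Adams 8/28 = 28.6% → Dr. Cho
Overall: Dr. Cho 331/764 = 43.3%, Dr. Adams 335/616 = 54.4% → Dr. Adams
Dr. Cho wins each patient risk group but Dr. Adams wins overall — the comparison reverses. Dr. Cho's operations skew toward high-risk, which has a lower base rate.

No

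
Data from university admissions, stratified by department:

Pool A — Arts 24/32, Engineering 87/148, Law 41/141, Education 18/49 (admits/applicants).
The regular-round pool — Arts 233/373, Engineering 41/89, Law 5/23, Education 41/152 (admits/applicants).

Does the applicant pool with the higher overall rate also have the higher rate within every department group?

No

Arts: Pool A 24/32 = 75.0%, the regular-round pool 233/373 = 62.5% → Pool A
Engineering: Pool A 87/148 = 58.8%, the regular-round pool 41/89 = 46.1% → Pool A
Law: Pool A 41/141 = 29.1%, the regular-round pool 5/23 = 21.7% → Pool A
Education: Pool A 18/49 = 36.7%, the regular-round pool 41/152 = 27.0% → Pool A
Overall: Pool A 170/370 = 45.9%, the regular-round pool 320/637 = 50.2% → the regular-round pool
Pool A wins each department group but the regular-round pool wins overall — the comparison reverses. Pool A's applicants skew toward Law, which has a lower base rate.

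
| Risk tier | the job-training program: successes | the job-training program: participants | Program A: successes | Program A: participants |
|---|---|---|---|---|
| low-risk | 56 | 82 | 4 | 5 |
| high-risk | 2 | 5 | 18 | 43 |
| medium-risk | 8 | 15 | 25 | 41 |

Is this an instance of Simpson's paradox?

Low-risk: the job-training program 56/82 = 68.3%, Program A 4/5 = 80.0% → Program A
High-risk: the job-training program 2/5 = 40.0%, Program A 18/43 = 41.9% → Program A
Medium-risk: the job-training program 8/15 = 53.3%, Program A 25/41 = 61.0% → Program A
Overall: the job-training program 66/102 = 64.7%, Program A 47/89 = 52.8% → the job-training program
Program A wins each risk group but the job-training program wins overall — the comparison reverses. Program A's participants skew toward high-risk, which has a lower base rate.

Yes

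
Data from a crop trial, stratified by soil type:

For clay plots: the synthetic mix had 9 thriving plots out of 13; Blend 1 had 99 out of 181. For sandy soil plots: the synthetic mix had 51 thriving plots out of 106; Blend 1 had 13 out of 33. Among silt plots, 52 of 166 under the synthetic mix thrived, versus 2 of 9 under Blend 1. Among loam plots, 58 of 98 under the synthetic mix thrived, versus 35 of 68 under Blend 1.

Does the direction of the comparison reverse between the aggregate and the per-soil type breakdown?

Clay: the synthetic mix 9/13 = 69.2%, Blend 1 99/181 = 54.7% → the synthetic mix
Sandy soil: the synthetic mix 51/106 = 48.1%, Blend 1 13/33 = 39.4% → the synthetic mix
Silt: the synthetic mix 52/166 = 31.3%, Blend 1 2/9 = 22.2% → the synthetic mix
Loam: the synthetic mix 58/98 = 59.2%, Blend 1 35/68 = 51.5% → the synthetic mix
Overall: the synthetic mix 170/383 = 44.4%, Blend 1 149/291 = 51.2% → Blend 1
The synthetic mix wins each soil group but Blend 1 wins overall — the comparison reverses. The synthetic mix's plots skew toward silt, which has a lower base rate.

Yes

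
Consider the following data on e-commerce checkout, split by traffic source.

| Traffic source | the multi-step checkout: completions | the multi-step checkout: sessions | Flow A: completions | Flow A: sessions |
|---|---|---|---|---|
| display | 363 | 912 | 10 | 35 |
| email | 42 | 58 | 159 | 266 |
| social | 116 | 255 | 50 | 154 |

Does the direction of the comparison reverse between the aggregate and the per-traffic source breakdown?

Yes

Display: the multi-step checkout 363/912 = 39.8%, Flow A 10/35 = 28.6% → the multi-step checkout
Email: the multi-step checkout 42/58 = 72.4%, Flow A 159/266 = 59.8% → the multi-step checkout
Social: the multi-step checkout 116/255 = 45.5%, Flow A 50/154 = 32.5% → the multi-step checkout
Overall: the multi-step checkout 521/1225 = 42.5%, Flow A 219/455 = 48.1% → Flow A
The multi-step checkout wins each traffic group but Flow A wins overall — the comparison reverses. The multi-step checkout's sessions skew toward display, which has a lower base rate.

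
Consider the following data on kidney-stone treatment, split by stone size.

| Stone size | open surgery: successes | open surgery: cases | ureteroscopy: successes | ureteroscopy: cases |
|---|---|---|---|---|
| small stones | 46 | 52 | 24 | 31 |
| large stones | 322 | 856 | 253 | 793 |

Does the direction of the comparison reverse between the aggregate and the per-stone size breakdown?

No

Small stones: open surgery 46/52 = 88.5%, ureteroscopy 24/31 = 77.4% → open surgery
Large stones: open surgery 322/856 = 37.6%, ureteroscopy 253/793 = 31.9% → open surgery
Overall: open surgery 368/908 = 40.5%, ureteroscopy 277/824 = 33.6% → open surgery
Open surgery wins overall and in every stone group — no reversal.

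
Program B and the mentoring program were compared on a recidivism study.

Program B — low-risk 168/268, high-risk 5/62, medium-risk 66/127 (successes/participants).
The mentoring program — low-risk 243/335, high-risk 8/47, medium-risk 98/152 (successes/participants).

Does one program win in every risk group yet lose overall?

No

Low-risk: Program B 168/268 = 62.7%, the mentoring program 243/335 = 72.5% → the mentoring program
High-risk: Program B 5/62 = 8.1%, the mentoring program 8/47 = 17.0% → the mentoring program
Medium-risk: Program B 66/127 = 52.0%, the mentoring program 98/152 = 64.5% → the mentoring program
Overall: Program B 239/457 = 52.3%, the mentoring program 349/534 = 65.4% → the mentoring program
The mentoring program wins overall and in every risk group — no reversal.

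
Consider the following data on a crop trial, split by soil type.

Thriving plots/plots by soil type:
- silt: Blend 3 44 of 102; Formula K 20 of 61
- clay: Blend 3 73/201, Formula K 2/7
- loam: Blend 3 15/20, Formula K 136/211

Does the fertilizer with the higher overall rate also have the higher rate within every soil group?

Silt: Blend 3 44/102 = 43.1%, Formula K 20/61 = 32.8% → Blend 3
Clay: Blend 3 73/201 = 36.3%, Formula K 2/7 = 28.6% → Blend 3
Loam: Blend 3 15/20 = 75.0%, Formula K 136/211 = 64.5% → Blend 3
Overall: Blend 3 132/323 = 40.9%, Formula K 158/279 = 56.6% → Formula K
Blend 3 wins each soil group but Formula K wins overall — the comparison reverses. Blend 3's plots skew toward clay, which has a lower base rate.

No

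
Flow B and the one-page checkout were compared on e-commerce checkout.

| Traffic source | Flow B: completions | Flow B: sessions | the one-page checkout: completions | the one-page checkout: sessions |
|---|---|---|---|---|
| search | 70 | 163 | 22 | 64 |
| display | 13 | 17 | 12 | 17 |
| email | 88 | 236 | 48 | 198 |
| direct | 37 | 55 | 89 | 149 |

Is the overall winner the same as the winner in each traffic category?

Yes

Search: Flow B 70/163 = 42.9%, the one-page checkout 22/64 = 34.4% → Flow B
Display: Flow B 13/17 = 76.5%, the one-page checkout 12/17 = 70.6% → Flow B
Email: Flow B 88/236 = 37.3%, the one-page checkout 48/198 = 24.2% → Flow B
Direct: Flow B 37/55 = 67.3%, the one-page checkout 89/149 = 59.7% → Flow B
Overall: Flow B 208/471 = 44.2%, the one-page checkout 171/428 = 40.0% → Flow B
Flow B wins overall and in every traffic group — no reversal.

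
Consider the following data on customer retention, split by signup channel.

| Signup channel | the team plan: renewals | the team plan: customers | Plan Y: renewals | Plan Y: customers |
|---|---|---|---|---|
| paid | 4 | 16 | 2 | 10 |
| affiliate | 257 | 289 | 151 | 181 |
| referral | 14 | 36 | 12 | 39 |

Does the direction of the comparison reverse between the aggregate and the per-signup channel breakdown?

Paid: the team plan 4/16 = 25.0%, Plan Y 2/10 = 20.0% → the team plan
Affiliate: the team plan 257/289 = 88.9%, Plan Y 151/181 = 83.4% → the team plan
Referral: the team plan 14/36 = 38.9%, Plan Y 12/39 = 30.8% → the team plan
Overall: the team plan 275/341 = 80.6%, Plan Y 165/230 = 71.7% → the team plan
The team plan wins overall and in every signup group — no reversal.

No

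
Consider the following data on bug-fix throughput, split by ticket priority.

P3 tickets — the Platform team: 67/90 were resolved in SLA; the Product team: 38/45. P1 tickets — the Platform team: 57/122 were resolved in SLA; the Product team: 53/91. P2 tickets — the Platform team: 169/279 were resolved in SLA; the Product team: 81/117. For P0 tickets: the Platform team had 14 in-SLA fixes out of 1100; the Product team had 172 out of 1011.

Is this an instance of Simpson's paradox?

No

P3: the Platform team 67/90 = 74.4%, the Product team 38/45 = 84.4% → the Product team
P1: the Platform team 57/122 = 46.7%, the Product team 53/91 = 58.2% → the Product team
P2: the Platform team 169/279 = 60.6%, the Product team 81/117 = 69.2% → the Product team
P0: the Platform team 14/1100 = 1.3%, the Product team 172/1011 = 17.0% → the Product team
Overall: the Platform team 307/1591 = 19.3%, the Product team 344/1264 = 27.2% → the Product team
The Product team wins overall and in every ticket group — no reversal.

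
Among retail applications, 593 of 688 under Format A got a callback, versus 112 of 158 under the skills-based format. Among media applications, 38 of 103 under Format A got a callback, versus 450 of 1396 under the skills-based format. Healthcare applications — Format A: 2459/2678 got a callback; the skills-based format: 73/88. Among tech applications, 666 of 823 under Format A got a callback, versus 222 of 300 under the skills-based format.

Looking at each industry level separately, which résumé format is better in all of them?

Retail: Format A 593/688 = 86.2%, the skills-based format 112/158 = 70.9% → Format A
Media: Format A 38/103 = 36.9%, the skills-based format 450/1396 = 32.2% → Format A
Healthcare: Format A 2459/2678 = 91.8%, the skills-based format 73/88 = 83.0% → Format A
Tech: Format A 666/823 = 80.9%, the skills-based format 222/300 = 74.0% → Format A
Format A has the higher rate in all 4 groups.

Format A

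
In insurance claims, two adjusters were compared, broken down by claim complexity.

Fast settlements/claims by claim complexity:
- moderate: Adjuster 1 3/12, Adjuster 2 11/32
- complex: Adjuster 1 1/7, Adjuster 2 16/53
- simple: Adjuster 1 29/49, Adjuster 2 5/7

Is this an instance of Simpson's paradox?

Yes

Moderate: Adjuster 1 3/12 = 25.0%, Adjuster 2 11/32 = 34.4% → Adjuster 2
Complex: Adjuster 1 1/7 = 14.3%, Adjuster 2 16/53 = 30.2% → Adjuster 2
Simple: Adjuster 1 29/49 = 59.2%, Adjuster 2 5/7 = 71.4% → Adjuster 2
Overall: Adjuster 1 33/68 = 48.5%, Adjuster 2 32/92 = 34.8% → Adjuster 1
Adjuster 2 wins each claim group but Adjuster 1 wins overall — the comparison reverses. Adjuster 2's claims skew toward complex, which has a lower base rate.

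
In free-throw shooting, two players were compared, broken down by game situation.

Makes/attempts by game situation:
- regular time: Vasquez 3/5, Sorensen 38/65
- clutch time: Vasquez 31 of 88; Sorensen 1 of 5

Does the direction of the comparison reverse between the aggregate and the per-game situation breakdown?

Regular time: Vasquez 3/5 = 60.0%, Sorensen 38/65 = 58.5% → Vasquez
Clutch time: Vasquez 31/88 = 35.2%, Sorensen 1/5 = 20.0% → Vasquez
Overall: Vasquez 34/93 = 36.6%, Sorensen 39/70 = 55.7% → Sorensen
Vasquez wins each game group but Sorensen wins overall — the comparison reverses. Vasquez's attempts skew toward clutch time, which has a lower base rate.

Yes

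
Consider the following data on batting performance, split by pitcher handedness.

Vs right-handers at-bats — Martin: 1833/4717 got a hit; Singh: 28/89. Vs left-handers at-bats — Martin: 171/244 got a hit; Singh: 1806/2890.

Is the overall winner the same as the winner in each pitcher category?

Vs right-handers: Martin 1833/4717 = 38.9%, Singh 28/89 = 31.5% → Martin
Vs left-handers: Martin 171/244 = 70.1%, Singh 1806/2890 = 62.5% → Martin
Overall: Martin 2004/4961 = 40.4%, Singh 1834/2979 = 61.6% → Singh
Martin wins each pitcher group but Singh wins overall — the comparison reverses. Martin's at-bats skew toward vs right-handers, which has a lower base rate.

No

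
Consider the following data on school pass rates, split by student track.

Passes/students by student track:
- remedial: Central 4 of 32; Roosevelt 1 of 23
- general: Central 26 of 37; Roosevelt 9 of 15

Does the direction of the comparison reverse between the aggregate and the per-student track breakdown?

Remedial: Central 4/32 = 12.5%, Roosevelt 1/23 = 4.3% → Central
General: Central 26/37 = 70.3%, Roosevelt 9/15 = 60.0% → Central
Overall: Central 30/69 = 43.5%, Roosevelt 10/38 = 26.3% → Central
Central wins overall and in every student group — no reversal.

No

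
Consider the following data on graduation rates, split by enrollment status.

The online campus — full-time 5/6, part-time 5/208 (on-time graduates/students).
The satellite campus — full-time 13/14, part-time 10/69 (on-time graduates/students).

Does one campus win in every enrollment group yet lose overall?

No

Full-time: the online campus 5/6 = 83.3%, the satellite campus 13/14 = 92.9% → the satellite campus
Part-time: the online campus 5/208 = 2.4%, the satellite campus 10/69 = 14.5% → the satellite campus
Overall: the online campus 10/214 = 4.7%, the satellite campus 23/83 = 27.7% → the satellite campus
The satellite campus wins overall and in every enrollment group — no reversal.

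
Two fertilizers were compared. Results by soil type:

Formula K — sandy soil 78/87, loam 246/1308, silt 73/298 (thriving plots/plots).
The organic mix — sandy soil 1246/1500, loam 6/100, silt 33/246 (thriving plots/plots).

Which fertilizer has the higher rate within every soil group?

Sandy soil: Formula K 78/87 = 89.7%, the organic mix 1246/1500 = 83.1% → Formula K
Loam: Formula K 246/1308 = 18.8%, the organic mix 6/100 = 6.0% → Formula K
Silt: Formula K 73/298 = 24.5%, the organic mix 33/246 = 13.4% → Formula K
Formula K has the higher rate in all 3 groups.

Formula K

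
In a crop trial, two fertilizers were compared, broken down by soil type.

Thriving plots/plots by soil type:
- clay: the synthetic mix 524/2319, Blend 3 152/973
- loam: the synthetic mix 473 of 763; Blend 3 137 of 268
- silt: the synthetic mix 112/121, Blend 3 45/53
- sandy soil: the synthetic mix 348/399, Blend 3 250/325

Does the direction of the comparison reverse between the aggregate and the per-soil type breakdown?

Clay: the synthetic mix 524/2319 = 22.6%, Blend 3 152/973 = 15.6% → the synthetic mix
Loam: the synthetic mix 473/763 = 62.0%, Blend 3 137/268 = 51.1% → the synthetic mix
Silt: the synthetic mix 112/121 = 92.6%, Blend 3 45/53 = 84.9% → the synthetic mix
Sandy soil: the synthetic mix 348/399 = 87.2%, Blend 3 250/325 = 76.9% → the synthetic mix
Overall: the synthetic mix 1457/3602 = 40.4%, Blend 3 584/1619 = 36.1% → the synthetic mix
The synthetic mix wins overall and in every soil group — no reversal.

No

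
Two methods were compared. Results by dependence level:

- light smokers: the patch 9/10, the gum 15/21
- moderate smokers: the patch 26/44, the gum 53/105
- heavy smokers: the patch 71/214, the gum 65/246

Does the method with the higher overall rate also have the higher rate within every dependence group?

Light smokers: the patch 9/10 = 90.0%, the gum 15/21 = 71.4% → the patch
Moderate smokers: the patch 26/44 = 59.1%, the gum 53/105 = 50.5% → the patch
Heavy smokers: the patch 71/214 = 33.2%, the gum 65/246 = 26.4% → the patch
Overall: the patch 106/268 = 39.6%, the gum 133/372 = 35.8% → the patch
The patch wins overall and in every dependence group — no reversal.

Yes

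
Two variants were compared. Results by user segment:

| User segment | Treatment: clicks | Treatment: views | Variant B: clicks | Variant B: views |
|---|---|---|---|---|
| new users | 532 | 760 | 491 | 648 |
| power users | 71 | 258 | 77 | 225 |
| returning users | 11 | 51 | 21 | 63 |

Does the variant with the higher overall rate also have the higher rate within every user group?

Yes

New users: Treatment 532/760 = 70.0%, Variant B 491/648 = 75.8% → Variant B
Power users: Treatment 71/258 = 27.5%, Variant B 77/225 = 34.2% → Variant B
Returning users: Treatment 11/51 = 21.6%, Variant B 21/63 = 33.3% → Variant B
Overall: Treatment 614/1069 = 57.4%, Variant B 589/936 = 62.9% → Variant B
Variant B wins overall and in every user group — no reversal.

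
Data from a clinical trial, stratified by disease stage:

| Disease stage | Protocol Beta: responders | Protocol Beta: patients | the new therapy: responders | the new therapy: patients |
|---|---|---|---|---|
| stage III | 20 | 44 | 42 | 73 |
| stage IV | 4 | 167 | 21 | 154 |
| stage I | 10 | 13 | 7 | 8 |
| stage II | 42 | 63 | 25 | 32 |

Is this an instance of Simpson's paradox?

No

Stage III: Protocol Beta 20/44 = 45.5%, the new therapy 42/73 = 57.5% → the new therapy
Stage IV: Protocol Beta 4/167 = 2.4%, the new therapy 21/154 = 13.6% → the new therapy
Stage I: Protocol Beta 10/13 = 76.9%, the new therapy 7/8 = 87.5% → the new therapy
Stage II: Protocol Beta 42/63 = 66.7%, the new therapy 25/32 = 78.1% → the new therapy
Overall: Protocol Beta 76/287 = 26.5%, the new therapy 95/267 = 35.6% → the new therapy
The new therapy wins overall and in every disease group — no reversal.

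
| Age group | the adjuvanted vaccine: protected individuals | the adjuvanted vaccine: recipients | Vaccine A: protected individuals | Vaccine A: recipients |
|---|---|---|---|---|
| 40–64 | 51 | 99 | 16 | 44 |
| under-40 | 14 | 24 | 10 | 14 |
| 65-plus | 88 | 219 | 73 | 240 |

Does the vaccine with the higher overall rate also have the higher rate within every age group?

40–64: the adjuvanted vaccine 51/99 = 51.5%, Vaccine A 16/44 = 36.4% → the adjuvanted vaccine
Under-40: the adjuvanted vaccine 14/24 = 58.3%, Vaccine A 10/14 = 71.4% → Vaccine A
65-plus: the adjuvanted vaccine 88/219 = 40.2%, Vaccine A 73/240 = 30.4% → the adjuvanted vaccine
Overall: the adjuvanted vaccine 153/342 = 44.7%, Vaccine A 99/298 = 33.2% → the adjuvanted vaccine
Neither sweeps: the adjuvanted vaccine wins 2 of 3 groups, Vaccine A wins 1. The adjuvanted vaccine wins overall but not every group — no Simpson reversal.

No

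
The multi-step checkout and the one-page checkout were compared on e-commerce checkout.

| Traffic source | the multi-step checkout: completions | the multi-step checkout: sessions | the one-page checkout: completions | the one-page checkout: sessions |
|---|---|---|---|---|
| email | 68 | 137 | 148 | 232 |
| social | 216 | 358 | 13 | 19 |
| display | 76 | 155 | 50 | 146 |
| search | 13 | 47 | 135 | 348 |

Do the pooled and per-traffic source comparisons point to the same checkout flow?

Email: the multi-step checkout 68/137 = 49.6%, the one-page checkout 148/232 = 63.8% → the one-page checkout
Social: the multi-step checkout 216/358 = 60.3%, the one-page checkout 13/19 = 68.4% → the one-page checkout
Display: the multi-step checkout 76/155 = 49.0%, the one-page checkout 50/146 = 34.2% → the multi-step checkout
Search: the multi-step checkout 13/47 = 27.7%, the one-page checkout 135/348 = 38.8% → the one-page checkout
Overall: the multi-step checkout 373/697 = 53.5%, the one-page checkout 346/745 = 46.4% → the multi-step checkout
Neither sweeps: the multi-step checkout wins 1 of 4 groups, the one-page checkout wins 3. The multi-step checkout wins overall but not every group — no Simpson reversal.

No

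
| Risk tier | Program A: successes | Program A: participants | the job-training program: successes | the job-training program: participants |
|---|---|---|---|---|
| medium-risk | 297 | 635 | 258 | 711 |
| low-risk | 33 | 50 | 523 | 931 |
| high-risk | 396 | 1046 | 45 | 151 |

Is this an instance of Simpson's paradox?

Medium-risk: Program A 297/635 = 46.8%, the job-training program 258/711 = 36.3% → Program A
Low-risk: Program A 33/50 = 66.0%, the job-training program 523/931 = 56.2% → Program A
High-risk: Program A 396/1046 = 37.9%, the job-training program 45/151 = 29.8% → Program A
Overall: Program A 726/1731 = 41.9%, the job-training program 826/1793 = 46.1% → the job-training program
Program A wins each risk group but the job-training program wins overall — the comparison reverses. Program A's participants skew toward high-risk, which has a lower base rate.

Yes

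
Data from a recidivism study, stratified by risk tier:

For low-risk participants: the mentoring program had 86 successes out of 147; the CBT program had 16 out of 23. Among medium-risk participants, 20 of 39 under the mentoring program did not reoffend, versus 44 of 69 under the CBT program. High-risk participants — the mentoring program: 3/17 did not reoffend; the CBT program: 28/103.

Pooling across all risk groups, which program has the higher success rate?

the mentoring program

Low-risk: the mentoring program 86/147 = 58.5%, the CBT program 16/23 = 69.6% → the CBT program
Medium-risk: the mentoring program 20/39 = 51.3%, the CBT program 44/69 = 63.8% → the CBT program
High-risk: the mentoring program 3/17 = 17.6%, the CBT program 28/103 = 27.2% → the CBT program
Overall: the mentoring program 109/203 = 53.7%, the CBT program 88/195 = 45.1% → the mentoring program
(The CBT program wins every risk group but the mentoring program wins overall — the CBT program's participants skew toward the low-rate high-risk group.)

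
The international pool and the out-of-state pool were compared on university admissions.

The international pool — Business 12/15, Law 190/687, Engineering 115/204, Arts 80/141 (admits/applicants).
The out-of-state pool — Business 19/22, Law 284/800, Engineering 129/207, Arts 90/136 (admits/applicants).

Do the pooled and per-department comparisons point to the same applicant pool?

Business: the international pool 12/15 = 80.0%, the out-of-state pool 19/22 = 86.4% → the out-of-state pool
Law: the international pool 190/687 = 27.7%, the out-of-state pool 284/800 = 35.5% → the out-of-state pool
Engineering: the international pool 115/204 = 56.4%, the out-of-state pool 129/207 = 62.3% → the out-of-state pool
Arts: the international pool 80/141 = 56.7%, the out-of-state pool 90/136 = 66.2% → the out-of-state pool
Overall: the international pool 397/1047 = 37.9%, the out-of-state pool 522/1165 = 44.8% → the out-of-state pool
The out-of-state pool wins overall and in every department group — no reversal.

Yes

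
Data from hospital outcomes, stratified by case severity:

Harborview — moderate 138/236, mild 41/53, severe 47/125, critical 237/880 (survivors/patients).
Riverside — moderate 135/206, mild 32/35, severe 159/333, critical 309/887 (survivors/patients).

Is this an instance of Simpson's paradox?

Moderate: Harborview 138/236 = 58.5%, Riverside 135/206 = 65.5% → Riverside
Mild: Harborview 41/53 = 77.4%, Riverside 32/35 = 91.4% → Riverside
Severe: Harborview 47/125 = 37.6%, Riverside 159/333 = 47.7% → Riverside
Critical: Harborview 237/880 = 26.9%, Riverside 309/887 = 34.8% → Riverside
Overall: Harborview 463/1294 = 35.8%, Riverside 635/1461 = 43.5% → Riverside
Riverside wins overall and in every case group — no reversal.

No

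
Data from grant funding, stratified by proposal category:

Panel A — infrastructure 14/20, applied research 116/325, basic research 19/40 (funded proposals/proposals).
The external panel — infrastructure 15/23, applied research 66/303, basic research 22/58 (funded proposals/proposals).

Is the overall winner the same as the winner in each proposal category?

Infrastructure: Panel A 14/20 = 70.0%, the external panel 15/23 = 65.2% → Panel A
Applied research: Panel A 116/325 = 35.7%, the external panel 66/303 = 21.8% → Panel A
Basic research: Panel A 19/40 = 47.5%, the external panel 22/58 = 37.9% → Panel A
Overall: Panel A 149/385 = 38.7%, the external panel 103/384 = 26.8% → Panel A
Panel A wins overall and in every proposal group — no reversal.

Yes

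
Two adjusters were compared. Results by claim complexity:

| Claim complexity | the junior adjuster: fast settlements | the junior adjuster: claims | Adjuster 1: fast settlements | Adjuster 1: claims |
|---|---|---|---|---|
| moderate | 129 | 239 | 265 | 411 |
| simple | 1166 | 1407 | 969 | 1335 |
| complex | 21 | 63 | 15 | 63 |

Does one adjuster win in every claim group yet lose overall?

Moderate: the junior adjuster 129/239 = 54.0%, Adjuster 1 265/411 = 64.5% → Adjuster 1
Simple: the junior adjuster 1166/1407 = 82.9%, Adjuster 1 969/1335 = 72.6% → the junior adjuster
Complex: the junior adjuster 21/63 = 33.3%, Adjuster 1 15/63 = 23.8% → the junior adjuster
Overall: the junior adjuster 1316/1709 = 77.0%, Adjuster 1 1249/1809 = 69.0% → the junior adjuster
Neither sweeps: the junior adjuster wins 2 of 3 groups, Adjuster 1 wins 1. The junior adjuster wins overall but not every group — no Simpson reversal.

No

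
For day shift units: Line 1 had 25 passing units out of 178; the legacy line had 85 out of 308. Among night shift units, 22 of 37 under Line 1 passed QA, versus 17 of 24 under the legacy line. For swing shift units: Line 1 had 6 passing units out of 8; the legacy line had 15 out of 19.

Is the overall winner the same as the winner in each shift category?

Yes

Day shift: Line 1 25/178 = 14.0%, the legacy line 85/308 = 27.6% → the legacy line
Night shift: Line 1 22/37 = 59.5%, the legacy line 17/24 = 70.8% → the legacy line
Swing shift: Line 1 6/8 = 75.0%, the legacy line 15/19 = 78.9% → the legacy line
Overall: Line 1 53/223 = 23.8%, the legacy line 117/351 = 33.3% → the legacy line
The legacy line wins overall and in every shift group — no reversal.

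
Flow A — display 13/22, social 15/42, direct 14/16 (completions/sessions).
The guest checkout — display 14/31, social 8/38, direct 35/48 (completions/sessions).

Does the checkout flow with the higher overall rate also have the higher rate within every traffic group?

Yes

Display: Flow A 13/22 = 59.1%, the guest checkout 14/31 = 45.2% → Flow A
Social: Flow A 15/42 = 35.7%, the guest checkout 8/38 = 21.1% → Flow A
Direct: Flow A 14/16 = 87.5%, the guest checkout 35/48 = 72.9% → Flow A
Overall: Flow A 42/80 = 52.5%, the guest checkout 57/117 = 48.7% → Flow A
Flow A wins overall and in every traffic group — no reversal.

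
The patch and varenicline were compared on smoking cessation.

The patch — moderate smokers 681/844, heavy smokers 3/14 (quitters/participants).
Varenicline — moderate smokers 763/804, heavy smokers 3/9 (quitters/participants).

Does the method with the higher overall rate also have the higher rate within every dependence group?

Moderate smokers: the patch 681/844 = 80.7%, varenicline 763/804 = 94.9% → varenicline
Heavy smokers: the patch 3/14 = 21.4%, varenicline 3/9 = 33.3% → varenicline
Overall: the patch 684/858 = 79.7%, varenicline 766/813 = 94.2% → varenicline
Varenicline wins overall and in every dependence group — no reversal.

Yes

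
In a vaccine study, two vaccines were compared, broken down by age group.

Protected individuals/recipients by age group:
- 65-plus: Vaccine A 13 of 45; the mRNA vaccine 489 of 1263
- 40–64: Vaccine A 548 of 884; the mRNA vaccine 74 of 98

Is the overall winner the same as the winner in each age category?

65-plus: Vaccine A 13/45 = 28.9%, the mRNA vaccine 489/1263 = 38.7% → the mRNA vaccine
40–64: Vaccine A 548/884 = 62.0%, the mRNA vaccine 74/98 = 75.5% → the mRNA vaccine
Overall: Vaccine A 561/929 = 60.4%, the mRNA vaccine 563/1361 = 41.4% → Vaccine A
The mRNA vaccine wins each age group but Vaccine A wins overall — the comparison reverses. The mRNA vaccine's recipients skew toward 65-plus, which has a lower base rate.

No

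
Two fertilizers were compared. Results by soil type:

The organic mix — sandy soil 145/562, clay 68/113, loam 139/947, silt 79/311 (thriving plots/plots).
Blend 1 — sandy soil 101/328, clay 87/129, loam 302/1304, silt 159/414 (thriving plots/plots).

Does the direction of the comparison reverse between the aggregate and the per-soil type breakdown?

No

Sandy soil: the organic mix 145/562 = 25.8%, Blend 1 101/328 = 30.8% → Blend 1
Clay: the organic mix 68/113 = 60.2%, Blend 1 87/129 = 67.4% → Blend 1
Loam: the organic mix 139/947 = 14.7%, Blend 1 302/1304 = 23.2% → Blend 1
Silt: the organic mix 79/311 = 25.4%, Blend 1 159/414 = 38.4% → Blend 1
Overall: the organic mix 431/1933 = 22.3%, Blend 1 649/2175 = 29.8% → Blend 1
Blend 1 wins overall and in every soil group — no reversal.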